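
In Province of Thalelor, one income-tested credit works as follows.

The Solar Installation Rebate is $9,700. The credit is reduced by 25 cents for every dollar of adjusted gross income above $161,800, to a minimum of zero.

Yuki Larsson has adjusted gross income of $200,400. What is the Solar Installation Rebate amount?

$50

Solar Installation Rebate: 25% of the $38,600 excess over $161,800 is $9,650; credit = $9,700 − $9,650 = $50.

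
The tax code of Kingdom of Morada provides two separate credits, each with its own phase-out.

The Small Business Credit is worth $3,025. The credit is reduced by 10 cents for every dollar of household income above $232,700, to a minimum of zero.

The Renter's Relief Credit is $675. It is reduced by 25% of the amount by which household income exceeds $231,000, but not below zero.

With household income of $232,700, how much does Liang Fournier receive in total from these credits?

$3,275

Small Business Credit: $232,700 is at or below the $232,700 threshold, so the full $3,025 applies.
Renter's Relief Credit: 25% of the $1,700 excess over $231,000 is $425; credit = $675 − $425 = $250.
Total: $3,025 + $250 = $3,275.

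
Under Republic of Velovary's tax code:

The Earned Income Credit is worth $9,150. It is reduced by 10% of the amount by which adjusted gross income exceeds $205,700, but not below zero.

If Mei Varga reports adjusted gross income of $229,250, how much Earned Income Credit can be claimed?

Earned Income Credit: 10% of the $23,550 excess over $205,700 is $2,355; credit = $9,150 − $2,355 = $6,795.

$6,795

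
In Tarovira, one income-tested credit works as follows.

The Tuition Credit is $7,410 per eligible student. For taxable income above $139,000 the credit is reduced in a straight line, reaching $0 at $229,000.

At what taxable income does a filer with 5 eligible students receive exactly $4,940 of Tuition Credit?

$217,000

Full credit = 5 × $7,410 = $37,050.
$4,940 is 4,940/37,050 of the full $37,050, so 32,110/37,050 of the $90,000 range has been used: income = $139,000 + $90,000 × 32,110/37,050 = $217,000.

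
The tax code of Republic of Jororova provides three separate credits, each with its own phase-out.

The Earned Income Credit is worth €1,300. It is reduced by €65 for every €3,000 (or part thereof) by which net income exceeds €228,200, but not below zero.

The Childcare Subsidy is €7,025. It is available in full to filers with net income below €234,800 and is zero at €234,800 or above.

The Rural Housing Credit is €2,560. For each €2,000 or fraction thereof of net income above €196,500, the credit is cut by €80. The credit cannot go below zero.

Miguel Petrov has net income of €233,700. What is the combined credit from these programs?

€9,235

Earned Income Credit: income exceeds €228,200 by €5,500, which is 2 full-or-partial €3,000 increments; reduction = 2 × €65 = €130, leaving €1,170.
Childcare Subsidy: €233,700 is below the €234,800 cutoff, so the full €7,025 applies.
Rural Housing Credit: income exceeds €196,500 by €37,200, which is 19 full-or-partial €2,000 increments; reduction = 19 × €80 = €1,520, leaving €1,040.
Total: €1,170 + €7,025 + €1,040 = €9,235.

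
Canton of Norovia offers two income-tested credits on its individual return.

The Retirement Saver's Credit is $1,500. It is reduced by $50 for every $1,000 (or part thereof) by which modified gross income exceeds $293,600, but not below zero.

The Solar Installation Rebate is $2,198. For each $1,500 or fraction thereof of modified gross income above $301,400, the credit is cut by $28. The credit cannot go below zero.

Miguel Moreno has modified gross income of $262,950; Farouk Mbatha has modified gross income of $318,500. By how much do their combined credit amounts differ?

Miguel ($262,950): Retirement Saver's Credit: $262,950 is at or below the $293,600 threshold, so the full $1,500 applies. Solar Installation Rebate: $262,950 is at or below the $301,400 threshold, so the full $2,198 applies. total $1,500 + $2,198 = $3,698
Farouk ($318,500): Retirement Saver's Credit: income exceeds $293,600 by $24,900, which is 25 full-or-partial $1,000 increments; reduction = 25 × $50 = $1,250, leaving $250. Solar Installation Rebate: income exceeds $301,400 by $17,100, which is 12 full-or-partial $1,500 increments; reduction = 12 × $28 = $336, leaving $1,862. total $250 + $1,862 = $2,112
Difference: |$3,698 − $2,112| = $1,586.

$1,586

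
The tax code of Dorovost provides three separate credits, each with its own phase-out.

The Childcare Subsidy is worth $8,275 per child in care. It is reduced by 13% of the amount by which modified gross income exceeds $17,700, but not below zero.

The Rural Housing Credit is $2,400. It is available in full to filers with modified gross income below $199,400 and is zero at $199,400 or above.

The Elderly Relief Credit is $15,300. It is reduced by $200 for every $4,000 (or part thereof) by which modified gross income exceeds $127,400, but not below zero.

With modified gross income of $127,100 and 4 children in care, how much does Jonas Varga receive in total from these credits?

Childcare Subsidy: base = 4 × $8,275 = $33,100. 13% of the $109,400 excess over $17,700 is $14,222; credit = $33,100 − $14,222 = $18,878.
Rural Housing Credit: $127,100 is below the $199,400 cutoff, so the full $2,400 applies.
Elderly Relief Credit: $127,100 is at or below the $127,400 threshold, so the full $15,300 applies.
Total: $18,878 + $2,400 + $15,300 = $36,578.

$36,578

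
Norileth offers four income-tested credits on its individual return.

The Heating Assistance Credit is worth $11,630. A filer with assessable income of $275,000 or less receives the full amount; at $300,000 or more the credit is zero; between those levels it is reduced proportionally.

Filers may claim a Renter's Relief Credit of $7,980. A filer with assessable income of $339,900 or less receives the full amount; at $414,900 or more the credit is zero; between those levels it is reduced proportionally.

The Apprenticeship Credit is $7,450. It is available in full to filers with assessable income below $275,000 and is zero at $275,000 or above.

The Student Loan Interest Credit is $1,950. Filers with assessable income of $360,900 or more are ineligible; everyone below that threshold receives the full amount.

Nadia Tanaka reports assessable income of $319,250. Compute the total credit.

$9,930

Heating Assistance Credit: $319,250 is at or above $300,000, so the credit is $0.
Renter's Relief Credit: $319,250 is at or below the $339,900 threshold, so the full $7,980 applies.
Apprenticeship Credit: $319,250 meets or exceeds the $275,000 cutoff, so the credit is $0.
Student Loan Interest Credit: $319,250 is below the $360,900 cutoff, so the full $1,950 applies.
Total: $0 + $7,980 + $0 + $1,950 = $9,930.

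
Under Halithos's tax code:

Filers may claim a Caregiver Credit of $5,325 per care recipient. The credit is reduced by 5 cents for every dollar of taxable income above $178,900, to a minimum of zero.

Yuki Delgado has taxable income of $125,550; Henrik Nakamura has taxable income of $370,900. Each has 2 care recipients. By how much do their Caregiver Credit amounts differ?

Yuki ($125,550): Caregiver Credit: base = 2 × $5,325 = $10,650. $125,550 is at or below the $178,900 threshold, so the full $10,650 applies.
Henrik ($370,900): Caregiver Credit: base = 2 × $5,325 = $10,650. 5% of the $192,000 excess over $178,900 is $9,600; credit = $10,650 − $9,600 = $1,050.
Difference: |$10,650 − $1,050| = $9,600.

$9,600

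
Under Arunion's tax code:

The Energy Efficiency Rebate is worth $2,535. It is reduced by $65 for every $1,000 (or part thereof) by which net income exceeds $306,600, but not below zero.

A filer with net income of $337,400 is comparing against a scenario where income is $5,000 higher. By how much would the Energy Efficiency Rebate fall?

At $337,400 — income exceeds $306,600 by $30,800, which is 31 full-or-partial $1,000 increments; reduction = 31 × $65 = $2,015, leaving $520.
At $342,400 — income exceeds $306,600 by $35,800, which is 36 full-or-partial $1,000 increments; reduction = 36 × $65 = $2,340, leaving $195.
Lost: $520 − $195 = $325.

$325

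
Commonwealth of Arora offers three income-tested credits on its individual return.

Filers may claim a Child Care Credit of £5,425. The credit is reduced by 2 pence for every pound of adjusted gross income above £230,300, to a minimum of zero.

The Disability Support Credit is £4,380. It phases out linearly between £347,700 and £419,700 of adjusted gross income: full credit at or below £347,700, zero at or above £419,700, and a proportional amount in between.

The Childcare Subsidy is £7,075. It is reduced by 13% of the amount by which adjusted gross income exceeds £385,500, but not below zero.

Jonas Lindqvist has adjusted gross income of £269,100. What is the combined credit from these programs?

£16,104

Child Care Credit: 2% of the £38,800 excess over £230,300 is £776; credit = £5,425 − £776 = £4,649.
Disability Support Credit: £269,100 is at or below the £347,700 threshold, so the full £4,380 applies.
Childcare Subsidy: £269,100 is at or below the £385,500 threshold, so the full £7,075 applies.
Total: £4,649 + £4,380 + £7,075 = £16,104.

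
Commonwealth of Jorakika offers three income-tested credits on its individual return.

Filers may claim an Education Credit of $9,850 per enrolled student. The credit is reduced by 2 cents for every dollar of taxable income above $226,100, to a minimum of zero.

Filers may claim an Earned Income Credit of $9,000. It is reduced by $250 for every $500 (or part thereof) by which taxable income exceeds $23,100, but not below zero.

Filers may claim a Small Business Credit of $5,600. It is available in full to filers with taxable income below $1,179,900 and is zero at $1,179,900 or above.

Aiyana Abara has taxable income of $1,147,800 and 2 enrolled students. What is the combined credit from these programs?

$6,866

Education Credit: base = 2 × $9,850 = $19,700. 2% of the $921,700 excess over $226,100 is $18,434; credit = $19,700 − $18,434 = $1,266.
Earned Income Credit: income exceeds $23,100 by $1,124,700 → 2250 increments × $250 = $562,500 ≥ base, so the credit is $0.
Small Business Credit: $1,147,800 is below the $1,179,900 cutoff, so the full $5,600 applies.
Total: $1,266 + $0 + $5,600 = $6,866.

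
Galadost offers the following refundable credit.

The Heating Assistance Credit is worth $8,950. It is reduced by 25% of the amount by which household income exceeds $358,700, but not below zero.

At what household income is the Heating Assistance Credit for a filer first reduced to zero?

The credit falls by 25% of each dollar above $358,700, so it reaches zero when the excess is $8,950 / 25% = $35,800: income = $358,700 + $35,800 = $394,500.

$394,500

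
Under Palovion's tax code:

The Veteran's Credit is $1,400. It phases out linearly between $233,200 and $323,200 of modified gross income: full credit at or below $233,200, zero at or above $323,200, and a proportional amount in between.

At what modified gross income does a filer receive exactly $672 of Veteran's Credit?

$672 is 672/1,400 of the full $1,400, so 728/1,400 of the $90,000 range has been used: income = $233,200 + $90,000 × 728/1,400 = $280,000.

$280,000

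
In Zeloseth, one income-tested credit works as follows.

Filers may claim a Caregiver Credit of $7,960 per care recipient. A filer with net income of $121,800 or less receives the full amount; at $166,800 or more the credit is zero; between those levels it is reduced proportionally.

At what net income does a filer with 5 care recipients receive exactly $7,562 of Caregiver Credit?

Full credit = 5 × $7,960 = $39,800.
$7,562 is 7,562/39,800 of the full $39,800, so 32,238/39,800 of the $45,000 range has been used: income = $121,800 + $45,000 × 32,238/39,800 = $158,250.

$158,250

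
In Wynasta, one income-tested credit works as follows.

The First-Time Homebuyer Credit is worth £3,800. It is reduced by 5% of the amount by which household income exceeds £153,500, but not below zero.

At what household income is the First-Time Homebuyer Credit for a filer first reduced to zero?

The credit falls by 5% of each pound above £153,500, so it reaches zero when the excess is £3,800 / 5% = £76,000: income = £153,500 + £76,000 = £229,500.

£229,500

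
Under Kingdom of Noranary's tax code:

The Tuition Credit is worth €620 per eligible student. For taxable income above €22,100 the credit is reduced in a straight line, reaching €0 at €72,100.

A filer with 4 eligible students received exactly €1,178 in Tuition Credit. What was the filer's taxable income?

€48,350

Full credit = 4 × €620 = €2,480.
€1,178 is 1,178/2,480 of the full €2,480, so 1,302/2,480 of the €50,000 range has been used: income = €22,100 + €50,000 × 1,302/2,480 = €48,350.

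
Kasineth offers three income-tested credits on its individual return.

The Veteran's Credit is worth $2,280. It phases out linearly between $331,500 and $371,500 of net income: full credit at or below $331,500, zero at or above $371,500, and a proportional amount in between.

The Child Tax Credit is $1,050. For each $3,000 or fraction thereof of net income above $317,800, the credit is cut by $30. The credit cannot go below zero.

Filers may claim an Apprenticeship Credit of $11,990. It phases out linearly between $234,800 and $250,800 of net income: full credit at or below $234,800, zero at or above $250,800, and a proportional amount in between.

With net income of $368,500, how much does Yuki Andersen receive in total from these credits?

Veteran's Credit: $368,500 is $37,000 into a $40,000 phase-out range, leaving 3,000/40,000 of the credit: $2,280 × 3,000/40,000 = $171.
Child Tax Credit: income exceeds $317,800 by $50,700, which is 17 full-or-partial $3,000 increments; reduction = 17 × $30 = $510, leaving $540.
Apprenticeship Credit: $368,500 is at or above $250,800, so the credit is $0.
Total: $171 + $540 + $0 = $711.

$711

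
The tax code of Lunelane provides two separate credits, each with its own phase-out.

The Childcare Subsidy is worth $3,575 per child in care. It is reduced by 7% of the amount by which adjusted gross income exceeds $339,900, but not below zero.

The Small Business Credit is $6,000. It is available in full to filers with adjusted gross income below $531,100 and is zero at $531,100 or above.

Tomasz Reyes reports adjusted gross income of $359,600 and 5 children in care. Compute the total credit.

Childcare Subsidy: base = 5 × $3,575 = $17,875. 7% of the $19,700 excess over $339,900 is $1,379; credit = $17,875 − $1,379 = $16,496.
Small Business Credit: $359,600 is below the $531,100 cutoff, so the full $6,000 applies.
Total: $16,496 + $6,000 = $22,496.

$22,496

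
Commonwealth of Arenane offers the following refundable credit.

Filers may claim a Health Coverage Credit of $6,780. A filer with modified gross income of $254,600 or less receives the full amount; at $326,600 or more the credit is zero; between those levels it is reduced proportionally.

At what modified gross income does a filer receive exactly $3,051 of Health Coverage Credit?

$294,200

$3,051 is 3,051/6,780 of the full $6,780, so 3,729/6,780 of the $72,000 range has been used: income = $254,600 + $72,000 × 3,729/6,780 = $294,200.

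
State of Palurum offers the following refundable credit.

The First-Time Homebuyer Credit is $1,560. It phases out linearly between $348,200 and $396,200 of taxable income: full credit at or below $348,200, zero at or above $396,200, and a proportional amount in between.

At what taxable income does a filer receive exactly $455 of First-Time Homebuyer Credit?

$382,200

$455 is 455/1,560 of the full $1,560, so 1,105/1,560 of the $48,000 range has been used: income = $348,200 + $48,000 × 1,105/1,560 = $382,200.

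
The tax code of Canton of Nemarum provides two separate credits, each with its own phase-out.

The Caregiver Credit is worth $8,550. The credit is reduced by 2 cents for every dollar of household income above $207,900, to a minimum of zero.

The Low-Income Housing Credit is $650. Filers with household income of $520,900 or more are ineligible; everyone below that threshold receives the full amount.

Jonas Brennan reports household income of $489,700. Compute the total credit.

Caregiver Credit: 2% of the $281,800 excess over $207,900 is $5,636; credit = $8,550 − $5,636 = $2,914.
Low-Income Housing Credit: $489,700 is below the $520,900 cutoff, so the full $650 applies.
Total: $2,914 + $650 = $3,564.

$3,564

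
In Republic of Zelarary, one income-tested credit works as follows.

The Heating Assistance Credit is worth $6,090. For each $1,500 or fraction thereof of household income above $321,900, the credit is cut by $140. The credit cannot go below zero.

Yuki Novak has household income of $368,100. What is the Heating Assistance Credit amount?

Heating Assistance Credit: income exceeds $321,900 by $46,200, which is 31 full-or-partial $1,500 increments; reduction = 31 × $140 = $4,340, leaving $1,750.

$1,750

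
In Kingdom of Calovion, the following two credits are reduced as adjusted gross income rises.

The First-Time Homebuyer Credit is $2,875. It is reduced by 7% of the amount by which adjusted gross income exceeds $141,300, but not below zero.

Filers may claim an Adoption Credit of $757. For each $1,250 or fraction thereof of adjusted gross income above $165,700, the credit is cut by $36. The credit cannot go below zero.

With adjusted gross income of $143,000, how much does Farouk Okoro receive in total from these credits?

First-Time Homebuyer Credit: 7% of the $1,700 excess over $141,300 is $119; credit = $2,875 − $119 = $2,756.
Adoption Credit: $143,000 is at or below the $165,700 threshold, so the full $757 applies.
Total: $2,756 + $757 = $3,513.

$3,513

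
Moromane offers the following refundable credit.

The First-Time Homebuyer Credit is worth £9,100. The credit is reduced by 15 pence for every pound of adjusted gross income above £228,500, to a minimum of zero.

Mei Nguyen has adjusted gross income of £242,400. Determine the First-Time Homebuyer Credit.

£7,015

First-Time Homebuyer Credit: 15% of the £13,900 excess over £228,500 is £2,085; credit = £9,100 − £2,085 = £7,015.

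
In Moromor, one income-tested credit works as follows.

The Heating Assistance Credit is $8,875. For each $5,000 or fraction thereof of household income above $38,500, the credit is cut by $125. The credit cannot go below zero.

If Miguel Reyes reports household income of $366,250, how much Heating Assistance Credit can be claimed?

$625

Heating Assistance Credit: income exceeds $38,500 by $327,750, which is 66 full-or-partial $5,000 increments; reduction = 66 × $125 = $8,250, leaving $625.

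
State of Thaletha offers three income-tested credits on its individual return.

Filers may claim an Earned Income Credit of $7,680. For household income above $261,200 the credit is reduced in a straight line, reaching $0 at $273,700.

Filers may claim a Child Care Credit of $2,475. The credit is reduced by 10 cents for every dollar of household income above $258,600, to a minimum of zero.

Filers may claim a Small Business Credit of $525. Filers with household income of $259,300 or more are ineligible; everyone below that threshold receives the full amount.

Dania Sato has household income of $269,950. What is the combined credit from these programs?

Earned Income Credit: $269,950 is $8,750 into a $12,500 phase-out range, leaving 3,750/12,500 of the credit: $7,680 × 3,750/12,500 = $2,304.
Child Care Credit: 10% of the $11,350 excess over $258,600 is $1,135; credit = $2,475 − $1,135 = $1,340.
Small Business Credit: $269,950 meets or exceeds the $259,300 cutoff, so the credit is $0.
Total: $2,304 + $1,340 + $0 = $3,644.

$3,644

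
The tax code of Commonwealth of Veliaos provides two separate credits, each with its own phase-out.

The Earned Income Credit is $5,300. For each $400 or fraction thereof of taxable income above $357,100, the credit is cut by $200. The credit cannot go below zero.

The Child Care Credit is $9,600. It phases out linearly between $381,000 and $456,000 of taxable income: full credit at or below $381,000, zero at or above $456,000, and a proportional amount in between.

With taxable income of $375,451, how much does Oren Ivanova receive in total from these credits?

Earned Income Credit: income exceeds $357,100 by $18,351 → 46 increments × $200 = $9,200 ≥ base, so the credit is $0.
Child Care Credit: $375,451 is at or below the $381,000 threshold, so the full $9,600 applies.
Total: $0 + $9,600 = $9,600.

$9,600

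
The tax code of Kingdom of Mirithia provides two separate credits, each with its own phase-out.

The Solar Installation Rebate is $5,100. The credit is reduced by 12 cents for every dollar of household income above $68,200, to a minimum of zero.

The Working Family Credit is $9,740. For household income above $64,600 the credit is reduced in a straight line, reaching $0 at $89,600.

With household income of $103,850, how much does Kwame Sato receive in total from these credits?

$822

Solar Installation Rebate: 12% of the $35,650 excess over $68,200 is $4,278; credit = $5,100 − $4,278 = $822.
Working Family Credit: $103,850 is at or above $89,600, so the credit is $0.
Total: $822 + $0 = $822.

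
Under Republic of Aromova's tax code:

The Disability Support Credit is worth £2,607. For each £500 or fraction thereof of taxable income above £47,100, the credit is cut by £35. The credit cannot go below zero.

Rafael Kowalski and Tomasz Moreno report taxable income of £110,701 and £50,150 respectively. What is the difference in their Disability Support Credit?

Rafael (£110,701): Disability Support Credit: income exceeds £47,100 by £63,601 → 128 increments × £35 = £4,480 ≥ base, so the credit is £0.
Tomasz (£50,150): Disability Support Credit: income exceeds £47,100 by £3,050, which is 7 full-or-partial £500 increments; reduction = 7 × £35 = £245, leaving £2,362.
Difference: |£0 − £2,362| = £2,362.

£2,362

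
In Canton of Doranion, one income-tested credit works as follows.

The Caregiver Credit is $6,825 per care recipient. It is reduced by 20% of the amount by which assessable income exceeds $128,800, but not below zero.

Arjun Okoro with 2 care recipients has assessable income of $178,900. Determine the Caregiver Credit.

$3,630

Caregiver Credit: base = 2 × $6,825 = $13,650. 20% of the $50,100 excess over $128,800 is $10,020; credit = $13,650 − $10,020 = $3,630.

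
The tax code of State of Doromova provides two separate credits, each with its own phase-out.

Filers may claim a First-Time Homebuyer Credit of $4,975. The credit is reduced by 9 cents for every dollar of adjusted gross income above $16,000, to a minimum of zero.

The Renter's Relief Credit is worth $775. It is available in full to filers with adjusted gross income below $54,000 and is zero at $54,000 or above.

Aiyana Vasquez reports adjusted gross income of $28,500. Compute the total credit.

$4,625

First-Time Homebuyer Credit: 9% of the $12,500 excess over $16,000 is $1,125; credit = $4,975 − $1,125 = $3,850.
Renter's Relief Credit: $28,500 is below the $54,000 cutoff, so the full $775 applies.
Total: $3,850 + $775 = $4,625.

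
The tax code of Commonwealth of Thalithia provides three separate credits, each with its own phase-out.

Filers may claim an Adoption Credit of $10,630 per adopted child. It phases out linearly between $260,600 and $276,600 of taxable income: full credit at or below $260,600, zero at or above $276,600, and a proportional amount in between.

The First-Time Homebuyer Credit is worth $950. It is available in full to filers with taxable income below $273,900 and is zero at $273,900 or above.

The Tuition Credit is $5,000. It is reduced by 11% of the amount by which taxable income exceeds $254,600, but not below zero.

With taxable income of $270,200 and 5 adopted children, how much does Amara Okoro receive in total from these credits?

Adoption Credit: base = 5 × $10,630 = $53,150. $270,200 is $9,600 into a $16,000 phase-out range, leaving 6,400/16,000 of the credit: $53,150 × 6,400/16,000 = $21,260.
First-Time Homebuyer Credit: $270,200 is below the $273,900 cutoff, so the full $950 applies.
Tuition Credit: 11% of the $15,600 excess over $254,600 is $1,716; credit = $5,000 − $1,716 = $3,284.
Total: $21,260 + $950 + $3,284 = $25,494.

$25,494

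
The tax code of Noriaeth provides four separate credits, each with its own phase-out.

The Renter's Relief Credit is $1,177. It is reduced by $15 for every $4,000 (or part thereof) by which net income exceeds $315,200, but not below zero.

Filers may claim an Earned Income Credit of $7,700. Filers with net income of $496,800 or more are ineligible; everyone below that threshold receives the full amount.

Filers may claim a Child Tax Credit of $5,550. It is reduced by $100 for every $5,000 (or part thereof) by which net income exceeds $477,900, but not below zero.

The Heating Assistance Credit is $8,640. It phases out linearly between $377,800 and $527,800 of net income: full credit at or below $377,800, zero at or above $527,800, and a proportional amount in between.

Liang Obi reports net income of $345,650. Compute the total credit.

Renter's Relief Credit: income exceeds $315,200 by $30,450, which is 8 full-or-partial $4,000 increments; reduction = 8 × $15 = $120, leaving $1,057.
Earned Income Credit: $345,650 is below the $496,800 cutoff, so the full $7,700 applies.
Child Tax Credit: $345,650 is at or below the $477,900 threshold, so the full $5,550 applies.
Heating Assistance Credit: $345,650 is at or below the $377,800 threshold, so the full $8,640 applies.
Total: $1,057 + $7,700 + $5,550 + $8,640 = $22,947.

$22,947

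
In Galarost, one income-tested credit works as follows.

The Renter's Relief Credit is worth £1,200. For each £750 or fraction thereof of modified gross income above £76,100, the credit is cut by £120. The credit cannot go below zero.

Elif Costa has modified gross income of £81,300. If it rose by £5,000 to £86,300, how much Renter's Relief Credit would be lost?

At £81,300 — income exceeds £76,100 by £5,200, which is 7 full-or-partial £750 increments; reduction = 7 × £120 = £840, leaving £360.
At £86,300 — income exceeds £76,100 by £10,200 → 14 increments × £120 = £1,680 ≥ base, so the credit is £0.
Lost: £360 − £0 = £360.

£360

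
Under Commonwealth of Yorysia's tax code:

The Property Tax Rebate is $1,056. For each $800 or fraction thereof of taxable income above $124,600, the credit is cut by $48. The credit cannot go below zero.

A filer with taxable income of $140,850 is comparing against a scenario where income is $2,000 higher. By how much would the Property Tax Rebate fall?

At $140,850 — income exceeds $124,600 by $16,250, which is 21 full-or-partial $800 increments; reduction = 21 × $48 = $1,008, leaving $48.
At $142,850 — income exceeds $124,600 by $18,250 → 23 increments × $48 = $1,104 ≥ base, so the credit is $0.
Lost: $48 − $0 = $48.

$48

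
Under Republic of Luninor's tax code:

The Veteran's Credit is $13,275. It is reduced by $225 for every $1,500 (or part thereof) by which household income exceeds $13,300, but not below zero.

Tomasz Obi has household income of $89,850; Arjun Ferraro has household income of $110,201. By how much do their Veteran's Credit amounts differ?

$1,575

Tomasz ($89,850): Veteran's Credit: income exceeds $13,300 by $76,550, which is 52 full-or-partial $1,500 increments; reduction = 52 × $225 = $11,700, leaving $1,575.
Arjun ($110,201): Veteran's Credit: income exceeds $13,300 by $96,901 → 65 increments × $225 = $14,625 ≥ base, so the credit is $0.
Difference: |$1,575 − $0| = $1,575.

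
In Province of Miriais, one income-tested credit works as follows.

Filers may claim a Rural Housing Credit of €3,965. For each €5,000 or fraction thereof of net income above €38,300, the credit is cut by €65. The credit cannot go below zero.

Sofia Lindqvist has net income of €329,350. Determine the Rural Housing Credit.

€130

Rural Housing Credit: income exceeds €38,300 by €291,050, which is 59 full-or-partial €5,000 increments; reduction = 59 × €65 = €3,835, leaving €130.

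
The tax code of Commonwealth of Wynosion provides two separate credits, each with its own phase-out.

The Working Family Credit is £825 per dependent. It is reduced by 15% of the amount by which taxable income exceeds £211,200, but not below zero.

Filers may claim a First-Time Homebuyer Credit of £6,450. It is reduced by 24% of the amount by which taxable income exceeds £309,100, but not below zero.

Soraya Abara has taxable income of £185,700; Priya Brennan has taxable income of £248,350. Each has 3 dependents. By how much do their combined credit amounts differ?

Soraya (£185,700): Working Family Credit: base = 3 × £825 = £2,475. £185,700 is at or below the £211,200 threshold, so the full £2,475 applies. First-Time Homebuyer Credit: £185,700 is at or below the £309,100 threshold, so the full £6,450 applies. total £2,475 + £6,450 = £8,925
Priya (£248,350): Working Family Credit: base = 3 × £825 = £2,475. 15% of the £37,150 excess over £211,200 is £5,572.50 ≥ base, so the credit is £0. First-Time Homebuyer Credit: £248,350 is at or below the £309,100 threshold, so the full £6,450 applies. total £0 + £6,450 = £6,450
Difference: |£8,925 − £6,450| = £2,475.

£2,475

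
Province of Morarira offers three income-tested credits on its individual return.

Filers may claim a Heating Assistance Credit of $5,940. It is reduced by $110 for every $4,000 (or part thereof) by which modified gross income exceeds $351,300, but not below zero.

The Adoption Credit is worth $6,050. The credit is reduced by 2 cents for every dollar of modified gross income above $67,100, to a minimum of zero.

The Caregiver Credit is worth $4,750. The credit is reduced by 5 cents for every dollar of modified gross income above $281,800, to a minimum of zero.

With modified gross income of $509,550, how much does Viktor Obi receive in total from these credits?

Heating Assistance Credit: income exceeds $351,300 by $158,250, which is 40 full-or-partial $4,000 increments; reduction = 40 × $110 = $4,400, leaving $1,540.
Adoption Credit: 2% of the $442,450 excess over $67,100 is $8,849 ≥ base, so the credit is $0.
Caregiver Credit: 5% of the $227,750 excess over $281,800 is $11,387.50 ≥ base, so the credit is $0.
Total: $1,540 + $0 + $0 = $1,540.

$1,540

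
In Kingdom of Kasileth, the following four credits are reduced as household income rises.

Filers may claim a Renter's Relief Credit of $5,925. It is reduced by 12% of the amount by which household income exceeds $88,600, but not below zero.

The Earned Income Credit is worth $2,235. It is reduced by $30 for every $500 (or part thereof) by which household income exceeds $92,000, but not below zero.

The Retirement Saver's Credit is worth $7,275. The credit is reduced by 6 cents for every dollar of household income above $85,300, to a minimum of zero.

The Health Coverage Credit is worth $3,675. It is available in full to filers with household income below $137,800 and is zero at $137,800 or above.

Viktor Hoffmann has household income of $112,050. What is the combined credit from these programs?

Renter's Relief Credit: 12% of the $23,450 excess over $88,600 is $2,814; credit = $5,925 − $2,814 = $3,111.
Earned Income Credit: income exceeds $92,000 by $20,050, which is 41 full-or-partial $500 increments; reduction = 41 × $30 = $1,230, leaving $1,005.
Retirement Saver's Credit: 6% of the $26,750 excess over $85,300 is $1,605; credit = $7,275 − $1,605 = $5,670.
Health Coverage Credit: $112,050 is below the $137,800 cutoff, so the full $3,675 applies.
Total: $3,111 + $1,005 + $5,670 + $3,675 = $13,461.

$13,461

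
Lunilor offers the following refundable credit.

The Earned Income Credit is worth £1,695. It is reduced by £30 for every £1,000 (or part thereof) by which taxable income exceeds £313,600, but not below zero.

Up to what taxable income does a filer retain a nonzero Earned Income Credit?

After 56 increments the reduction is 56 × £30 = £1,680, leaving £15; one more increment wipes it out. Increment 56 ends at excess 56 × £1,000 = £56,000, so the highest qualifying income is £313,600 + £56,000 = £369,600.

£369,600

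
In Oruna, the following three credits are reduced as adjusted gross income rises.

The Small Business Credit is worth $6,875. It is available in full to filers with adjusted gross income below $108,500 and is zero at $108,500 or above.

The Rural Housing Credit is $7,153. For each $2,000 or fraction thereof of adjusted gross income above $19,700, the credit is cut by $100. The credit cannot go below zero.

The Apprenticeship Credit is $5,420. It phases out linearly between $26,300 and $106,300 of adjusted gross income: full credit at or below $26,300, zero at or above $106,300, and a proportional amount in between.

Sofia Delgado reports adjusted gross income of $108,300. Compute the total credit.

$9,528

Small Business Credit: $108,300 is below the $108,500 cutoff, so the full $6,875 applies.
Rural Housing Credit: income exceeds $19,700 by $88,600, which is 45 full-or-partial $2,000 increments; reduction = 45 × $100 = $4,500, leaving $2,653.
Apprenticeship Credit: $108,300 is at or above $106,300, so the credit is $0.
Total: $6,875 + $2,653 + $0 = $9,528.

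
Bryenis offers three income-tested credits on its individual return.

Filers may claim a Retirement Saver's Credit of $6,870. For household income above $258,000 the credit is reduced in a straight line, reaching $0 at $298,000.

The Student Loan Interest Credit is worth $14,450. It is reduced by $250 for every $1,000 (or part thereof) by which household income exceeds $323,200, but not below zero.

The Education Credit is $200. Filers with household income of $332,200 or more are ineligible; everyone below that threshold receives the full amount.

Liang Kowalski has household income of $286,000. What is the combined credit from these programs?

$16,711

Retirement Saver's Credit: $286,000 is $28,000 into a $40,000 phase-out range, leaving 12,000/40,000 of the credit: $6,870 × 12,000/40,000 = $2,061.
Student Loan Interest Credit: $286,000 is at or below the $323,200 threshold, so the full $14,450 applies.
Education Credit: $286,000 is below the $332,200 cutoff, so the full $200 applies.
Total: $2,061 + $14,450 + $200 = $16,711.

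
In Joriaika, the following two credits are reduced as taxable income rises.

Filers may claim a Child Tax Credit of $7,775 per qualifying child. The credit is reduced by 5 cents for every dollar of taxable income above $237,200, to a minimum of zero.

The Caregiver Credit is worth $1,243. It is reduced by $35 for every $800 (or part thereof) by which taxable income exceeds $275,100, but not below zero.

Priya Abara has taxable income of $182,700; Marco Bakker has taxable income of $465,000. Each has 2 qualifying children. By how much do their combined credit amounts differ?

$12,633

Priya ($182,700): Child Tax Credit: base = 2 × $7,775 = $15,550. $182,700 is at or below the $237,200 threshold, so the full $15,550 applies. Caregiver Credit: $182,700 is at or below the $275,100 threshold, so the full $1,243 applies. total $15,550 + $1,243 = $16,793
Marco ($465,000): Child Tax Credit: base = 2 × $7,775 = $15,550. 5% of the $227,800 excess over $237,200 is $11,390; credit = $15,550 − $11,390 = $4,160. Caregiver Credit: income exceeds $275,100 by $189,900 → 238 increments × $35 = $8,330 ≥ base, so the credit is $0. total $4,160 + $0 = $4,160
Difference: |$16,793 − $4,160| = $12,633.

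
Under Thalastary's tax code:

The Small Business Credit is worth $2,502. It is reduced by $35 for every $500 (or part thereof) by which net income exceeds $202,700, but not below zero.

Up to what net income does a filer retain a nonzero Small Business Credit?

After 71 increments the reduction is 71 × $35 = $2,485, leaving $17; one more increment wipes it out. Increment 71 ends at excess 71 × $500 = $35,500, so the highest qualifying income is $202,700 + $35,500 = $238,200.

$238,200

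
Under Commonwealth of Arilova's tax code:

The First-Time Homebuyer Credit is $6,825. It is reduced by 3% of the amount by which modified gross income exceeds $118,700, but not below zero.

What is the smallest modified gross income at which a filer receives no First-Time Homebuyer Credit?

The credit falls by 3% of each dollar above $118,700, so it reaches zero when the excess is $6,825 / 3% = $227,500: income = $118,700 + $227,500 = $346,200.

$346,200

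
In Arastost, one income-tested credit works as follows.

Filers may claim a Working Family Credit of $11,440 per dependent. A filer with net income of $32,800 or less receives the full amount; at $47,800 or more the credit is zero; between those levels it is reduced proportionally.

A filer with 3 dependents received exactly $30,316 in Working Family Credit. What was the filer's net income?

$34,550

Full credit = 3 × $11,440 = $34,320.
$30,316 is 30,316/34,320 of the full $34,320, so 4,004/34,320 of the $15,000 range has been used: income = $32,800 + $15,000 × 4,004/34,320 = $34,550.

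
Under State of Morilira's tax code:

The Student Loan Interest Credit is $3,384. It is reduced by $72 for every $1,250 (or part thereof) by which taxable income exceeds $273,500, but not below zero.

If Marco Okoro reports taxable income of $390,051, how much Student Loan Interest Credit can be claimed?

Student Loan Interest Credit: income exceeds $273,500 by $116,551 → 94 increments × $72 = $6,768 ≥ base, so the credit is $0.

$0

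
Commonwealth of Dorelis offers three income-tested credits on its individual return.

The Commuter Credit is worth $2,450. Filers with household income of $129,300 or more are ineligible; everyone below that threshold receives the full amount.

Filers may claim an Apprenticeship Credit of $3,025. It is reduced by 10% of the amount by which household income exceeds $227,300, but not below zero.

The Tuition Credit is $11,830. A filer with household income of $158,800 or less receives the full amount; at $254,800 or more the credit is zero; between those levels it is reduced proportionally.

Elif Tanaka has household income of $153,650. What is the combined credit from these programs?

$14,855

Commuter Credit: $153,650 meets or exceeds the $129,300 cutoff, so the credit is $0.
Apprenticeship Credit: $153,650 is at or below the $227,300 threshold, so the full $3,025 applies.
Tuition Credit: $153,650 is at or below the $158,800 threshold, so the full $11,830 applies.
Total: $0 + $3,025 + $11,830 = $14,855.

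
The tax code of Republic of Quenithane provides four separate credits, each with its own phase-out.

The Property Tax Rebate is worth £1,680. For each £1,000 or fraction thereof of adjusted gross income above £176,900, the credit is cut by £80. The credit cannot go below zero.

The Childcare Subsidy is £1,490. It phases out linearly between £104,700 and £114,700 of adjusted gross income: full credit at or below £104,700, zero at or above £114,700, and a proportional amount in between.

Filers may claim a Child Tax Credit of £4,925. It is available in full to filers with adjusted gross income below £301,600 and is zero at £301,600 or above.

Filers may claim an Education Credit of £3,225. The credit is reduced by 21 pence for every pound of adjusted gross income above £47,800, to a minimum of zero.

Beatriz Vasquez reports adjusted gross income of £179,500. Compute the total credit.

Property Tax Rebate: income exceeds £176,900 by £2,600, which is 3 full-or-partial £1,000 increments; reduction = 3 × £80 = £240, leaving £1,440.
Childcare Subsidy: £179,500 is at or above £114,700, so the credit is £0.
Child Tax Credit: £179,500 is below the £301,600 cutoff, so the full £4,925 applies.
Education Credit: 21% of the £131,700 excess over £47,800 is £27,657 ≥ base, so the credit is £0.
Total: £1,440 + £0 + £4,925 + £0 = £6,365.

£6,365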